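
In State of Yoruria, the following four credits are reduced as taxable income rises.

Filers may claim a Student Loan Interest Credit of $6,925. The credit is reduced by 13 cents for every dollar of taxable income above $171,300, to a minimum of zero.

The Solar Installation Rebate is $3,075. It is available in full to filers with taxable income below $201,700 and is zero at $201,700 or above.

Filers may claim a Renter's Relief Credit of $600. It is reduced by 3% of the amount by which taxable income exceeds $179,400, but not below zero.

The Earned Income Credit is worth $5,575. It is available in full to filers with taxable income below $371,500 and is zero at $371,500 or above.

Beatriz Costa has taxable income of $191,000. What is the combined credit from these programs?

$13,266

Student Loan Interest Credit: 13% of the $19,700 excess over $171,300 is $2,561; credit = $6,925 − $2,561 = $4,364.
Solar Installation Rebate: $191,000 is below the $201,700 cutoff, so the full $3,075 applies.
Renter's Relief Credit: 3% of the $11,600 excess over $179,400 is $348; credit = $600 − $348 = $252.
Earned Income Credit: $191,000 is below the $371,500 cutoff, so the full $5,575 applies.
Total: $4,364 + $3,075 + $252 + $5,575 = $13,266.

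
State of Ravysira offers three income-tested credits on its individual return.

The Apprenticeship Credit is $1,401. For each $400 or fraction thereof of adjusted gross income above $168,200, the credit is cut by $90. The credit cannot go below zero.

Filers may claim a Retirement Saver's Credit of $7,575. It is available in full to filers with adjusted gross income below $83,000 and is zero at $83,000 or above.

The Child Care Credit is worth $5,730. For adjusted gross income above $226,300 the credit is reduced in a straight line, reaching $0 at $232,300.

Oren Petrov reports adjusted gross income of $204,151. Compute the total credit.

Apprenticeship Credit: income exceeds $168,200 by $35,951 → 90 increments × $90 = $8,100 ≥ base, so the credit is $0.
Retirement Saver's Credit: $204,151 meets or exceeds the $83,000 cutoff, so the credit is $0.
Child Care Credit: $204,151 is at or below the $226,300 threshold, so the full $5,730 applies.
Total: $0 + $0 + $5,730 = $5,730.

$5,730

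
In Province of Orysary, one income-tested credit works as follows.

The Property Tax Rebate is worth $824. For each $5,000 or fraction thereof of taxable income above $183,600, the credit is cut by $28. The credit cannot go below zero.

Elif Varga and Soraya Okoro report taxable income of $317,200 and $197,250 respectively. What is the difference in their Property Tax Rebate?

Elif ($317,200): Property Tax Rebate: income exceeds $183,600 by $133,600, which is 27 full-or-partial $5,000 increments; reduction = 27 × $28 = $756, leaving $68.
Soraya ($197,250): Property Tax Rebate: income exceeds $183,600 by $13,650, which is 3 full-or-partial $5,000 increments; reduction = 3 × $28 = $84, leaving $740.
Difference: |$68 − $740| = $672.

$672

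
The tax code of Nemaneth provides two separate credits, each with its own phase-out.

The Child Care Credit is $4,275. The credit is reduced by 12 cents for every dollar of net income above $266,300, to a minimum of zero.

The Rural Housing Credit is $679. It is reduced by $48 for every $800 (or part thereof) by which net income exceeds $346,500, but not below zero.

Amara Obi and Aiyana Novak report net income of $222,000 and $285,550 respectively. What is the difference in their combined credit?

Amara ($222,000): Child Care Credit: $222,000 is at or below the $266,300 threshold, so the full $4,275 applies. Rural Housing Credit: $222,000 is at or below the $346,500 threshold, so the full $679 applies. total $4,275 + $679 = $4,954
Aiyana ($285,550): Child Care Credit: 12% of the $19,250 excess over $266,300 is $2,310; credit = $4,275 − $2,310 = $1,965. Rural Housing Credit: $285,550 is at or below the $346,500 threshold, so the full $679 applies. total $1,965 + $679 = $2,644
Difference: |$4,954 − $2,644| = $2,310.

$2,310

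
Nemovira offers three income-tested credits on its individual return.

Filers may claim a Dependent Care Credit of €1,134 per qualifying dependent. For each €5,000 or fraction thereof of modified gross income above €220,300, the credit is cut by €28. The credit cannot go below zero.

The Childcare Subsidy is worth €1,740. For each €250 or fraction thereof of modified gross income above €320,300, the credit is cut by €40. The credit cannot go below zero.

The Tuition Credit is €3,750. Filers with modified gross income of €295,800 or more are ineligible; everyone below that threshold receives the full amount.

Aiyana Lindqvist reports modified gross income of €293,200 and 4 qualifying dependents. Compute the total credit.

€9,606

Dependent Care Credit: base = 4 × €1,134 = €4,536. income exceeds €220,300 by €72,900, which is 15 full-or-partial €5,000 increments; reduction = 15 × €28 = €420, leaving €4,116.
Childcare Subsidy: €293,200 is at or below the €320,300 threshold, so the full €1,740 applies.
Tuition Credit: €293,200 is below the €295,800 cutoff, so the full €3,750 applies.
Total: €4,116 + €1,740 + €3,750 = €9,606.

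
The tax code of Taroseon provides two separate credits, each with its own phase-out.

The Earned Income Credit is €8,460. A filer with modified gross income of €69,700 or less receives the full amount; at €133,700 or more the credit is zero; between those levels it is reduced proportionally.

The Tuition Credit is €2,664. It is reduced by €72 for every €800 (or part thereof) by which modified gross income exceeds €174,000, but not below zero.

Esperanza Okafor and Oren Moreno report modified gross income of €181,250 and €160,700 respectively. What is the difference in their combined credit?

Esperanza (€181,250): Earned Income Credit: €181,250 is at or above €133,700, so the credit is €0. Tuition Credit: income exceeds €174,000 by €7,250, which is 10 full-or-partial €800 increments; reduction = 10 × €72 = €720, leaving €1,944. total €0 + €1,944 = €1,944
Oren (€160,700): Earned Income Credit: €160,700 is at or above €133,700, so the credit is €0. Tuition Credit: €160,700 is at or below the €174,000 threshold, so the full €2,664 applies. total €0 + €2,664 = €2,664
Difference: |€1,944 − €2,664| = €720.

€720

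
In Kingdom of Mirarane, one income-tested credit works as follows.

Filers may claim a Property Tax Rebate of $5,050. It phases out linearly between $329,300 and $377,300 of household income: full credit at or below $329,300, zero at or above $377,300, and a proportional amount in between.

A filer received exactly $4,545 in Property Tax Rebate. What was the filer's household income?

$4,545 is 4,545/5,050 of the full $5,050, so 505/5,050 of the $48,000 range has been used: income = $329,300 + $48,000 × 505/5,050 = $334,100.

$334,100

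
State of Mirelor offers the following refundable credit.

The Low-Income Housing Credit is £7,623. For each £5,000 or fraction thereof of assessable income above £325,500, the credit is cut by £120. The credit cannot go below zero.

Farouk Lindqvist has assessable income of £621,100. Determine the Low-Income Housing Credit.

£423

Low-Income Housing Credit: income exceeds £325,500 by £295,600, which is 60 full-or-partial £5,000 increments; reduction = 60 × £120 = £7,200, leaving £423.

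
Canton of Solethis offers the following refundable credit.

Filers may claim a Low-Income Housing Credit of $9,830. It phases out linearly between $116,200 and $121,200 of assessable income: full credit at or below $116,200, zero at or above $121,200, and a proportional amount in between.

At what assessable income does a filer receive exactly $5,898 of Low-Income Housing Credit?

$5,898 is 5,898/9,830 of the full $9,830, so 3,932/9,830 of the $5,000 range has been used: income = $116,200 + $5,000 × 3,932/9,830 = $118,200.

$118,200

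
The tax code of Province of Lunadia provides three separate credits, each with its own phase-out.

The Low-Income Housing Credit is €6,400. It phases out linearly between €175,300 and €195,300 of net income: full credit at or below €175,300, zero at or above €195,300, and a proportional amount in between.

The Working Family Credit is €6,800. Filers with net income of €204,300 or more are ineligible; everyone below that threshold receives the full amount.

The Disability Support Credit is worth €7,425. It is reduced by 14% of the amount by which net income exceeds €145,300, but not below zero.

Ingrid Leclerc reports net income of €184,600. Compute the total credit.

Low-Income Housing Credit: €184,600 is €9,300 into a €20,000 phase-out range, leaving 10,700/20,000 of the credit: €6,400 × 10,700/20,000 = €3,424.
Working Family Credit: €184,600 is below the €204,300 cutoff, so the full €6,800 applies.
Disability Support Credit: 14% of the €39,300 excess over €145,300 is €5,502; credit = €7,425 − €5,502 = €1,923.
Total: €3,424 + €6,800 + €1,923 = €12,147.

€12,147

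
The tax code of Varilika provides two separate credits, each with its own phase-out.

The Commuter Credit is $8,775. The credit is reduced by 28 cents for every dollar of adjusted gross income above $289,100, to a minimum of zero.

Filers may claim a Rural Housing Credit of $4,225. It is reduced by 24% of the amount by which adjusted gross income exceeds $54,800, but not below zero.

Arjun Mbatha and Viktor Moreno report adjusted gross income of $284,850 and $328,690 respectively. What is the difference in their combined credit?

Arjun ($284,850): Commuter Credit: $284,850 is at or below the $289,100 threshold, so the full $8,775 applies. Rural Housing Credit: 24% of the $230,050 excess over $54,800 is $55,212 ≥ base, so the credit is $0. total $8,775 + $0 = $8,775
Viktor ($328,690): Commuter Credit: 28% of the $39,590 excess over $289,100 is $11,085.20 ≥ base, so the credit is $0. Rural Housing Credit: 24% of the $273,890 excess over $54,800 is $65,733.60 ≥ base, so the credit is $0. total $0 + $0 = $0
Difference: |$8,775 − $0| = $8,775.

$8,775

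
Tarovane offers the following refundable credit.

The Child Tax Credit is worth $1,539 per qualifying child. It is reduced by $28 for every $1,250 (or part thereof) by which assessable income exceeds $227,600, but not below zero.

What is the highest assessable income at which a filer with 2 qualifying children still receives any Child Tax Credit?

$363,850

Full credit = 2 × $1,539 = $3,078.
After 109 increments the reduction is 109 × $28 = $3,052, leaving $26; one more increment wipes it out. Increment 109 ends at excess 109 × $1,250 = $136,250, so the highest qualifying income is $227,600 + $136,250 = $363,850.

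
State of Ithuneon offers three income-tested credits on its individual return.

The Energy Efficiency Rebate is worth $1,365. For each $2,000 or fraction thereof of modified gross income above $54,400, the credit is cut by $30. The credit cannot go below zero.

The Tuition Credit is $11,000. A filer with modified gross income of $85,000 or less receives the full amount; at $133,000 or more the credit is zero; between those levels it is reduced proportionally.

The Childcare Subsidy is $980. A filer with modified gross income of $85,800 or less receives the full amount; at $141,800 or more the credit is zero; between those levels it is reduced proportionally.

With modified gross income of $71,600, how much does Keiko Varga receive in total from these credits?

Energy Efficiency Rebate: income exceeds $54,400 by $17,200, which is 9 full-or-partial $2,000 increments; reduction = 9 × $30 = $270, leaving $1,095.
Tuition Credit: $71,600 is at or below the $85,000 threshold, so the full $11,000 applies.
Childcare Subsidy: $71,600 is at or below the $85,800 threshold, so the full $980 applies.
Total: $1,095 + $11,000 + $980 = $13,075.

$13,075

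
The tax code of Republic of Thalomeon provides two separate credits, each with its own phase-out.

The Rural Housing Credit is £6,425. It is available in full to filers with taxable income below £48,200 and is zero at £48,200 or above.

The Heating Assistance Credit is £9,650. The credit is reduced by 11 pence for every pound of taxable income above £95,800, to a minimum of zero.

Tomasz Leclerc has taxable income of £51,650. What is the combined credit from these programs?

Rural Housing Credit: £51,650 meets or exceeds the £48,200 cutoff, so the credit is £0.
Heating Assistance Credit: £51,650 is at or below the £95,800 threshold, so the full £9,650 applies.
Total: £0 + £9,650 = £9,650.

£9,650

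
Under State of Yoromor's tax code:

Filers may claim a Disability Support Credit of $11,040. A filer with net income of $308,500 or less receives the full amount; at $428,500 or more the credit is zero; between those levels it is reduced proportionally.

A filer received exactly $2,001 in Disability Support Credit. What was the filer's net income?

$2,001 is 2,001/11,040 of the full $11,040, so 9,039/11,040 of the $120,000 range has been used: income = $308,500 + $120,000 × 9,039/11,040 = $406,750.

$406,750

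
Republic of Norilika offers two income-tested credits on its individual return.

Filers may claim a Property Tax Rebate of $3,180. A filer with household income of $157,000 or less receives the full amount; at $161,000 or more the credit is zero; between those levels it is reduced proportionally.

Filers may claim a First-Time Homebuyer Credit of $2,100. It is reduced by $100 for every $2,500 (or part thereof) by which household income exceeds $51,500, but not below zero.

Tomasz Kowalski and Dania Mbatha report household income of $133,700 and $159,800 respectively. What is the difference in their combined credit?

Tomasz ($133,700): Property Tax Rebate: $133,700 is at or below the $157,000 threshold, so the full $3,180 applies. First-Time Homebuyer Credit: income exceeds $51,500 by $82,200 → 33 increments × $100 = $3,300 ≥ base, so the credit is $0. total $3,180 + $0 = $3,180
Dania ($159,800): Property Tax Rebate: $159,800 is $2,800 into a $4,000 phase-out range, leaving 1,200/4,000 of the credit: $3,180 × 1,200/4,000 = $954. First-Time Homebuyer Credit: income exceeds $51,500 by $108,300 → 44 increments × $100 = $4,400 ≥ base, so the credit is $0. total $954 + $0 = $954
Difference: |$3,180 − $954| = $2,226.

$2,226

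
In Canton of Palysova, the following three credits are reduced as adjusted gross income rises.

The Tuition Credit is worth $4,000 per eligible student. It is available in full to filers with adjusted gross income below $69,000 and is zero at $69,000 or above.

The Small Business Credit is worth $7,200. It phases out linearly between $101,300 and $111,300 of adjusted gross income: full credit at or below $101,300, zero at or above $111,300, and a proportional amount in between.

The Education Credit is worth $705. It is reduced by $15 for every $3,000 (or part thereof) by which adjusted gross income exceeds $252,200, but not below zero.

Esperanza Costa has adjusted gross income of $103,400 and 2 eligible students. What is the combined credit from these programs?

Tuition Credit: base = 2 × $4,000 = $8,000. $103,400 meets or exceeds the $69,000 cutoff, so the credit is $0.
Small Business Credit: $103,400 is $2,100 into a $10,000 phase-out range, leaving 7,900/10,000 of the credit: $7,200 × 7,900/10,000 = $5,688.
Education Credit: $103,400 is at or below the $252,200 threshold, so the full $705 applies.
Total: $0 + $5,688 + $705 = $6,393.

$6,393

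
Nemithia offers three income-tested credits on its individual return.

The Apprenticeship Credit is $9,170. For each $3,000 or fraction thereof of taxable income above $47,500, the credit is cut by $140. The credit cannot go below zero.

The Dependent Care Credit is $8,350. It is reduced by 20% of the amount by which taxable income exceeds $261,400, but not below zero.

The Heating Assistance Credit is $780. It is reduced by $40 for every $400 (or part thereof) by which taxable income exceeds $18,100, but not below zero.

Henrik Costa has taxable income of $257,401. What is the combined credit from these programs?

$8,350

Apprenticeship Credit: income exceeds $47,500 by $209,901 → 70 increments × $140 = $9,800 ≥ base, so the credit is $0.
Dependent Care Credit: $257,401 is at or below the $261,400 threshold, so the full $8,350 applies.
Heating Assistance Credit: income exceeds $18,100 by $239,301 → 599 increments × $40 = $23,960 ≥ base, so the credit is $0.
Total: $0 + $8,350 + $0 = $8,350.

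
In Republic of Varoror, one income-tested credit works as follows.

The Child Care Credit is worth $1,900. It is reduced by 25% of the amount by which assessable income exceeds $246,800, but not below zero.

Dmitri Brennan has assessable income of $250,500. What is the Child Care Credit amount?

Child Care Credit: 25% of the $3,700 excess over $246,800 is $925; credit = $1,900 − $925 = $975.

$975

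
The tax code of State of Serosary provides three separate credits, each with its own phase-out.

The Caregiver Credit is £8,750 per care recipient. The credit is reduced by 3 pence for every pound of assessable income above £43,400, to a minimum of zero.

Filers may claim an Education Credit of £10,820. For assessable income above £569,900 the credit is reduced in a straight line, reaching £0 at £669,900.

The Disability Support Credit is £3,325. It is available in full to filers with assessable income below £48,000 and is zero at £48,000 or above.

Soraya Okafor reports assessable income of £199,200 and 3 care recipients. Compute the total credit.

£32,396

Caregiver Credit: base = 3 × £8,750 = £26,250. 3% of the £155,800 excess over £43,400 is £4,674; credit = £26,250 − £4,674 = £21,576.
Education Credit: £199,200 is at or below the £569,900 threshold, so the full £10,820 applies.
Disability Support Credit: £199,200 meets or exceeds the £48,000 cutoff, so the credit is £0.
Total: £21,576 + £10,820 + £0 = £32,396.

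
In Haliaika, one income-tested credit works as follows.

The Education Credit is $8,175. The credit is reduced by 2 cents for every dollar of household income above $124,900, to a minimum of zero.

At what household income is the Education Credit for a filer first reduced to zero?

$533,650

The credit falls by 2% of each dollar above $124,900, so it reaches zero when the excess is $8,175 / 2% = $408,750: income = $124,900 + $408,750 = $533,650.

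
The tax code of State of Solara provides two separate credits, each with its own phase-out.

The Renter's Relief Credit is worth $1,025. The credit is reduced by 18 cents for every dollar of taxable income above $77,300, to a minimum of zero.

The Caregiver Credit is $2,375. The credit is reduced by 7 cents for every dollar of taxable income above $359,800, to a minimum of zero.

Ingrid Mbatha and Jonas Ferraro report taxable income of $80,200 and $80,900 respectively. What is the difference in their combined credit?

$126

Ingrid ($80,200): Renter's Relief Credit: 18% of the $2,900 excess over $77,300 is $522; credit = $1,025 − $522 = $503. Caregiver Credit: $80,200 is at or below the $359,800 threshold, so the full $2,375 applies. total $503 + $2,375 = $2,878
Jonas ($80,900): Renter's Relief Credit: 18% of the $3,600 excess over $77,300 is $648; credit = $1,025 − $648 = $377. Caregiver Credit: $80,900 is at or below the $359,800 threshold, so the full $2,375 applies. total $377 + $2,375 = $2,752
Difference: |$2,878 − $2,752| = $126.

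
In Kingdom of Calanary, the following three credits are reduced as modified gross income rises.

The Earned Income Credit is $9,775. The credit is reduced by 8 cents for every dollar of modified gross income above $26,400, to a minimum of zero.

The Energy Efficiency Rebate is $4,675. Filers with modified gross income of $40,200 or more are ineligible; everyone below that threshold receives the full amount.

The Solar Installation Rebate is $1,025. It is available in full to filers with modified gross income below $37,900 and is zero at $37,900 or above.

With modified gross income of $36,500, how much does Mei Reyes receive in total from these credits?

$14,667

Earned Income Credit: 8% of the $10,100 excess over $26,400 is $808; credit = $9,775 − $808 = $8,967.
Energy Efficiency Rebate: $36,500 is below the $40,200 cutoff, so the full $4,675 applies.
Solar Installation Rebate: $36,500 is below the $37,900 cutoff, so the full $1,025 applies.
Total: $8,967 + $4,675 + $1,025 = $14,667.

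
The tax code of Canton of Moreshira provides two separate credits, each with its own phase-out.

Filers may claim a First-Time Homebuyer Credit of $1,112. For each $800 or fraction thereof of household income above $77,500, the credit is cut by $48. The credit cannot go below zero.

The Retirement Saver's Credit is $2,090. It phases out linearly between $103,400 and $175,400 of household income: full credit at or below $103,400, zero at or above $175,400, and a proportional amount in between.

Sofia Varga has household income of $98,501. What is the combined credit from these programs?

First-Time Homebuyer Credit: income exceeds $77,500 by $21,001 → 27 increments × $48 = $1,296 ≥ base, so the credit is $0.
Retirement Saver's Credit: $98,501 is at or below the $103,400 threshold, so the full $2,090 applies.
Total: $0 + $2,090 = $2,090.

$2,090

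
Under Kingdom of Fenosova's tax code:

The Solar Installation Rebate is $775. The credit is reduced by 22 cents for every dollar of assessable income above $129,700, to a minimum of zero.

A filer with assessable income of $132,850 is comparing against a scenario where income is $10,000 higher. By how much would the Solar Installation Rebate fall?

At $132,850 — 22% of the $3,150 excess over $129,700 is $693; credit = $775 − $693 = $82.
At $142,850 — 22% of the $13,150 excess over $129,700 is $2,893 ≥ base, so the credit is $0.
Lost: $82 − $0 = $82.

$82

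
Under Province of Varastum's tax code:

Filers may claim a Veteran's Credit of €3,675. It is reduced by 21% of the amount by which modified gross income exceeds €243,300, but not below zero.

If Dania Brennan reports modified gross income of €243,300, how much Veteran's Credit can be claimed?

€3,675

Veteran's Credit: €243,300 is at or below the €243,300 threshold, so the full €3,675 applies.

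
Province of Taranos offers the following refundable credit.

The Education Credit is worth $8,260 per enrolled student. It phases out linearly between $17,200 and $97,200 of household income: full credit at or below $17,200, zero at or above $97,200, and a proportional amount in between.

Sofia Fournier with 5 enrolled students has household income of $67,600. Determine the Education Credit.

Education Credit: base = 5 × $8,260 = $41,300. $67,600 is $50,400 into a $80,000 phase-out range, leaving 29,600/80,000 of the credit: $41,300 × 29,600/80,000 = $15,281.

$15,281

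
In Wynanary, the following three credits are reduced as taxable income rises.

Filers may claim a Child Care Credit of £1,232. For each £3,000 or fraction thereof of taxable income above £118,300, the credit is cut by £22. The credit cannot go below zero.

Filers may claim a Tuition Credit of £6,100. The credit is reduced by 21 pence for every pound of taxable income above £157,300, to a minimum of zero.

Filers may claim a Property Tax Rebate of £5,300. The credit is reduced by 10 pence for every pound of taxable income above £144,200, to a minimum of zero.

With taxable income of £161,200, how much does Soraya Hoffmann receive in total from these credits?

Child Care Credit: income exceeds £118,300 by £42,900, which is 15 full-or-partial £3,000 increments; reduction = 15 × £22 = £330, leaving £902.
Tuition Credit: 21% of the £3,900 excess over £157,300 is £819; credit = £6,100 − £819 = £5,281.
Property Tax Rebate: 10% of the £17,000 excess over £144,200 is £1,700; credit = £5,300 − £1,700 = £3,600.
Total: £902 + £5,281 + £3,600 = £9,783.

£9,783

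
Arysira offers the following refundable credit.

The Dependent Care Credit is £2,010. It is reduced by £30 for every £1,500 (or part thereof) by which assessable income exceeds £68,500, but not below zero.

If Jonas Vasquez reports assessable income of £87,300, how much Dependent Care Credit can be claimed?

Dependent Care Credit: income exceeds £68,500 by £18,800, which is 13 full-or-partial £1,500 increments; reduction = 13 × £30 = £390, leaving £1,620.

£1,620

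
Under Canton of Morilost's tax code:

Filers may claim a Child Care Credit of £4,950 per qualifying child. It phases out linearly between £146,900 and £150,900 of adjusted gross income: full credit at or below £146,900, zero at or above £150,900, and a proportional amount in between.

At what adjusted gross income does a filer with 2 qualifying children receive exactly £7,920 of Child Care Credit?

Full credit = 2 × £4,950 = £9,900.
£7,920 is 7,920/9,900 of the full £9,900, so 1,980/9,900 of the £4,000 range has been used: income = £146,900 + £4,000 × 1,980/9,900 = £147,700.

£147,700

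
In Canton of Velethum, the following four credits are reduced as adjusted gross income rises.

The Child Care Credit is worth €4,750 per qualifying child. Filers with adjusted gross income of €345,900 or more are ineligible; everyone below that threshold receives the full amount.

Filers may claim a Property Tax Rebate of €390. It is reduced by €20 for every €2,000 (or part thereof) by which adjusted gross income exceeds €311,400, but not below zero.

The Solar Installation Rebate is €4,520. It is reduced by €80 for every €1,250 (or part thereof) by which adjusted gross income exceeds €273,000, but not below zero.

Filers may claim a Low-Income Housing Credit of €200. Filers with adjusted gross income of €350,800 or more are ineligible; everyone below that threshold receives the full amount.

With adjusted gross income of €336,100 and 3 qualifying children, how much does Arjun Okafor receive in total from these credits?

€15,020

Child Care Credit: base = 3 × €4,750 = €14,250. €336,100 is below the €345,900 cutoff, so the full €14,250 applies.
Property Tax Rebate: income exceeds €311,400 by €24,700, which is 13 full-or-partial €2,000 increments; reduction = 13 × €20 = €260, leaving €130.
Solar Installation Rebate: income exceeds €273,000 by €63,100, which is 51 full-or-partial €1,250 increments; reduction = 51 × €80 = €4,080, leaving €440.
Low-Income Housing Credit: €336,100 is below the €350,800 cutoff, so the full €200 applies.
Total: €14,250 + €130 + €440 + €200 = €15,020.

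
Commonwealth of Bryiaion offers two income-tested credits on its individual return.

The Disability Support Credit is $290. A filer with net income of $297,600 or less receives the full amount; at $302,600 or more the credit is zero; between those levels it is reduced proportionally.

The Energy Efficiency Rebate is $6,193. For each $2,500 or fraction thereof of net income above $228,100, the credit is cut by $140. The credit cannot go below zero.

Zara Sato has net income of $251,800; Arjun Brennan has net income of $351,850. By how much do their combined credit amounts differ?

$5,083

Zara ($251,800): Disability Support Credit: $251,800 is at or below the $297,600 threshold, so the full $290 applies. Energy Efficiency Rebate: income exceeds $228,100 by $23,700, which is 10 full-or-partial $2,500 increments; reduction = 10 × $140 = $1,400, leaving $4,793. total $290 + $4,793 = $5,083
Arjun ($351,850): Disability Support Credit: $351,850 is at or above $302,600, so the credit is $0. Energy Efficiency Rebate: income exceeds $228,100 by $123,750 → 50 increments × $140 = $7,000 ≥ base, so the credit is $0. total $0 + $0 = $0
Difference: |$5,083 − $0| = $5,083.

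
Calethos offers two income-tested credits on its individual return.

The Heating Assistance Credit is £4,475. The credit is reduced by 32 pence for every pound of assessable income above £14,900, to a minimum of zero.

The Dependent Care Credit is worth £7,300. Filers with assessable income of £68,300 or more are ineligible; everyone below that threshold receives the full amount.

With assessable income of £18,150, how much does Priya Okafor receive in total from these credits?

Heating Assistance Credit: 32% of the £3,250 excess over £14,900 is £1,040; credit = £4,475 − £1,040 = £3,435.
Dependent Care Credit: £18,150 is below the £68,300 cutoff, so the full £7,300 applies.
Total: £3,435 + £7,300 = £10,735.

£10,735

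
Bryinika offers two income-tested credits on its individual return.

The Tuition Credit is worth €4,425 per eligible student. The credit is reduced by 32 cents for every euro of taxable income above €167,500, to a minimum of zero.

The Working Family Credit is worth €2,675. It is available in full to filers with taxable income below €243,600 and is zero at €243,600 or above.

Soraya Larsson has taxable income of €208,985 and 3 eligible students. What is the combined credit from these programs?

€2,675

Tuition Credit: base = 3 × €4,425 = €13,275. 32% of the €41,485 excess over €167,500 is €13,275.20 ≥ base, so the credit is €0.
Working Family Credit: €208,985 is below the €243,600 cutoff, so the full €2,675 applies.
Total: €0 + €2,675 = €2,675.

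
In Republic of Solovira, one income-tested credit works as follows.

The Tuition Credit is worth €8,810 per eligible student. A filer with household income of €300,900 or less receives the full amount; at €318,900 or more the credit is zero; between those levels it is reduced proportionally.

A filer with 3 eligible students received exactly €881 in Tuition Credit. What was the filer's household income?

Full credit = 3 × €8,810 = €26,430.
€881 is 881/26,430 of the full €26,430, so 25,549/26,430 of the €18,000 range has been used: income = €300,900 + €18,000 × 25,549/26,430 = €318,300.

€318,300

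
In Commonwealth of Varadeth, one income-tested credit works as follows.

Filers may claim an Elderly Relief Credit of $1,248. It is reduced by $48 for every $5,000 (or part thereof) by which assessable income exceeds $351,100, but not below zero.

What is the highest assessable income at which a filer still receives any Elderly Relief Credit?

After 25 increments the reduction is 25 × $48 = $1,200, leaving $48; one more increment wipes it out. Increment 25 ends at excess 25 × $5,000 = $125,000, so the highest qualifying income is $351,100 + $125,000 = $476,100.

$476,100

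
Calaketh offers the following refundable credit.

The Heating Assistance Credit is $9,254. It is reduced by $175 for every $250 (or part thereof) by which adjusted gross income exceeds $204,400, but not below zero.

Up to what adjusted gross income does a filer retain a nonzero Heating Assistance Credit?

$217,400

After 52 increments the reduction is 52 × $175 = $9,100, leaving $154; one more increment wipes it out. Increment 52 ends at excess 52 × $250 = $13,000, so the highest qualifying income is $204,400 + $13,000 = $217,400.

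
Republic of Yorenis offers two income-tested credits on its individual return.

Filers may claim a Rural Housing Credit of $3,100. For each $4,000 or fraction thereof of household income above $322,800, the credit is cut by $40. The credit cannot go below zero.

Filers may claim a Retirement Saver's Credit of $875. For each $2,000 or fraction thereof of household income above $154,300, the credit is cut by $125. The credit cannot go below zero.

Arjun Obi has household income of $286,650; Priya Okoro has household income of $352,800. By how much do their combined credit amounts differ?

Arjun ($286,650): Rural Housing Credit: $286,650 is at or below the $322,800 threshold, so the full $3,100 applies. Retirement Saver's Credit: income exceeds $154,300 by $132,350 → 67 increments × $125 = $8,375 ≥ base, so the credit is $0. total $3,100 + $0 = $3,100
Priya ($352,800): Rural Housing Credit: income exceeds $322,800 by $30,000, which is 8 full-or-partial $4,000 increments; reduction = 8 × $40 = $320, leaving $2,780. Retirement Saver's Credit: income exceeds $154,300 by $198,500 → 100 increments × $125 = $12,500 ≥ base, so the credit is $0. total $2,780 + $0 = $2,780
Difference: |$3,100 − $2,780| = $320.

$320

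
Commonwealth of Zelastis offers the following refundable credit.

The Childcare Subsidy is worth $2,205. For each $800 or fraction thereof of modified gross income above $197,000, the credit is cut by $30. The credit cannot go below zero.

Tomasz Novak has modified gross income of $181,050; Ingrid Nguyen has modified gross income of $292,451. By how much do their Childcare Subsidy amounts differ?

$2,205

Tomasz ($181,050): Childcare Subsidy: $181,050 is at or below the $197,000 threshold, so the full $2,205 applies.
Ingrid ($292,451): Childcare Subsidy: income exceeds $197,000 by $95,451 → 120 increments × $30 = $3,600 ≥ base, so the credit is $0.
Difference: |$2,205 − $0| = $2,205.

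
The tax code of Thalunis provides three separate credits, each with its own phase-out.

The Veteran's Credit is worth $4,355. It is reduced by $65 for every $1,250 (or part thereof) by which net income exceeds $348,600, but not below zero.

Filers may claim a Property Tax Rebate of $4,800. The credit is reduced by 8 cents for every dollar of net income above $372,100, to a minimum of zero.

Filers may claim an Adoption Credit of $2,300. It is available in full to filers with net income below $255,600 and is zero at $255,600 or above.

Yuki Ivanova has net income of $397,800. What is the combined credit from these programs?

Veteran's Credit: income exceeds $348,600 by $49,200, which is 40 full-or-partial $1,250 increments; reduction = 40 × $65 = $2,600, leaving $1,755.
Property Tax Rebate: 8% of the $25,700 excess over $372,100 is $2,056; credit = $4,800 − $2,056 = $2,744.
Adoption Credit: $397,800 meets or exceeds the $255,600 cutoff, so the credit is $0.
Total: $1,755 + $2,744 + $0 = $4,499.

$4,499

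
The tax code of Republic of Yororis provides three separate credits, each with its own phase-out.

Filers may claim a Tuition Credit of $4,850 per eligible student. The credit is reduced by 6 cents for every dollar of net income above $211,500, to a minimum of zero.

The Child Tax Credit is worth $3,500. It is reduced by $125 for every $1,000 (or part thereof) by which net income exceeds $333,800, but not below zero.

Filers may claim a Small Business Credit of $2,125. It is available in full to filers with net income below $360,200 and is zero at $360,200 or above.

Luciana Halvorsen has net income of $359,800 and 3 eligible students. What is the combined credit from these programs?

$8,027

Tuition Credit: base = 3 × $4,850 = $14,550. 6% of the $148,300 excess over $211,500 is $8,898; credit = $14,550 − $8,898 = $5,652.
Child Tax Credit: income exceeds $333,800 by $26,000, which is 26 full-or-partial $1,000 increments; reduction = 26 × $125 = $3,250, leaving $250.
Small Business Credit: $359,800 is below the $360,200 cutoff, so the full $2,125 applies.
Total: $5,652 + $250 + $2,125 = $8,027.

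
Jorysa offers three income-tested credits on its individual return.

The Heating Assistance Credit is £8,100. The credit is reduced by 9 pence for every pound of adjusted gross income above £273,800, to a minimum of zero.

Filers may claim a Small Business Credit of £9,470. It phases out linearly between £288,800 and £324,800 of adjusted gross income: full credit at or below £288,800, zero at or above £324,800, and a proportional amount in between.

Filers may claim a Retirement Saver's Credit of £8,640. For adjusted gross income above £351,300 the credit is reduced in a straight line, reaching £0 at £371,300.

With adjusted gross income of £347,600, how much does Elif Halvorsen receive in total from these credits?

Heating Assistance Credit: 9% of the £73,800 excess over £273,800 is £6,642; credit = £8,100 − £6,642 = £1,458.
Small Business Credit: £347,600 is at or above £324,800, so the credit is £0.
Retirement Saver's Credit: £347,600 is at or below the £351,300 threshold, so the full £8,640 applies.
Total: £1,458 + £0 + £8,640 = £10,098.

£10,098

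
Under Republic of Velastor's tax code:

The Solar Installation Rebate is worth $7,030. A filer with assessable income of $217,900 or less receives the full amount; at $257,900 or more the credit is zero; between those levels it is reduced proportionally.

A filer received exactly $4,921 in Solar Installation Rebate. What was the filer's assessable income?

$4,921 is 4,921/7,030 of the full $7,030, so 2,109/7,030 of the $40,000 range has been used: income = $217,900 + $40,000 × 2,109/7,030 = $229,900.

$229,900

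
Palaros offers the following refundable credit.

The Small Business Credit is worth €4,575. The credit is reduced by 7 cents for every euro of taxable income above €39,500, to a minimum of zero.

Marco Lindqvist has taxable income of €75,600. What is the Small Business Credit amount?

Small Business Credit: 7% of the €36,100 excess over €39,500 is €2,527; credit = €4,575 − €2,527 = €2,048.

€2,048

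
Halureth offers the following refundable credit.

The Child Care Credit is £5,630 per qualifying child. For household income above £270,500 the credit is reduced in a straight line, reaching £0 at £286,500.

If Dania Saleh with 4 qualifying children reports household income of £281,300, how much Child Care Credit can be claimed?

£7,319

Child Care Credit: base = 4 × £5,630 = £22,520. £281,300 is £10,800 into a £16,000 phase-out range, leaving 5,200/16,000 of the credit: £22,520 × 5,200/16,000 = £7,319.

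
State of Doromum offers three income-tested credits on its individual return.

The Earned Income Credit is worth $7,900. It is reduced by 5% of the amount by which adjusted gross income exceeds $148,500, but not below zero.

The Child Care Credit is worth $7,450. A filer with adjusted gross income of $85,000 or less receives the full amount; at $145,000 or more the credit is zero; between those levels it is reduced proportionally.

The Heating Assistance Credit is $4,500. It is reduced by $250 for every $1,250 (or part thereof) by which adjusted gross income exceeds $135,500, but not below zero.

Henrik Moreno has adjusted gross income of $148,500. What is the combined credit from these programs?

$9,650

Earned Income Credit: $148,500 is at or below the $148,500 threshold, so the full $7,900 applies.
Child Care Credit: $148,500 is at or above $145,000, so the credit is $0.
Heating Assistance Credit: income exceeds $135,500 by $13,000, which is 11 full-or-partial $1,250 increments; reduction = 11 × $250 = $2,750, leaving $1,750.
Total: $7,900 + $0 + $1,750 = $9,650.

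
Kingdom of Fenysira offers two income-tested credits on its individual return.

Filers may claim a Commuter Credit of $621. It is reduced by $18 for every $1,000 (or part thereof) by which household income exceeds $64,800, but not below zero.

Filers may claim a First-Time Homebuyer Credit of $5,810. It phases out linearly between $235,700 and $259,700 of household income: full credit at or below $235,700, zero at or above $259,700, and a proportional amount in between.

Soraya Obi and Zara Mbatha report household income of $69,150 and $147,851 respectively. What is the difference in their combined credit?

Soraya ($69,150): Commuter Credit: income exceeds $64,800 by $4,350, which is 5 full-or-partial $1,000 increments; reduction = 5 × $18 = $90, leaving $531. First-Time Homebuyer Credit: $69,150 is at or below the $235,700 threshold, so the full $5,810 applies. total $531 + $5,810 = $6,341
Zara ($147,851): Commuter Credit: income exceeds $64,800 by $83,051 → 84 increments × $18 = $1,512 ≥ base, so the credit is $0. First-Time Homebuyer Credit: $147,851 is at or below the $235,700 threshold, so the full $5,810 applies. total $0 + $5,810 = $5,810
Difference: |$6,341 − $5,810| = $531.

$531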